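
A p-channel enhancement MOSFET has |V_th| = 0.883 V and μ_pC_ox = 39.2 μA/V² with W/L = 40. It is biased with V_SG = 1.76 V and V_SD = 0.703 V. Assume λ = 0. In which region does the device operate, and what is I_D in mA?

k_p = μ_pC_ox · (W/L) = 1.568 mA/V².
V_ov = V_SG − |V_th| = 1.76 − 0.883 = 0.877 V.
Since V_SD = 0.703 V < V_ov = 0.877 V, the device is in the triode region.
I_D = k_p [V_ov · V_SD − ½ V_SD²] = 1.568 × [0.877 × 0.703 − 0.5 × 0.703²] = 0.579 mA.

Triode; I_D = 0.579 mA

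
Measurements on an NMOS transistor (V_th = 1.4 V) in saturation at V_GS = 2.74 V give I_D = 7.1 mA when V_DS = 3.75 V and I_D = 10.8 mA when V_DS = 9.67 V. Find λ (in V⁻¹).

λ = 0.131 V⁻¹

With V_GS fixed, I_D ∝ (1 + λ V_DS) in saturation, so I_D2/I_D1 = (1 + λ V_DS2)/(1 + λ V_DS1).
10.8/7.1 = 1.521 = (1 + 9.67 λ)/(1 + 3.75 λ).
Solving: λ (I_D1 V_DS2 − I_D2 V_DS1) = I_D2 − I_D1, so λ = (10.8 − 7.1) / (7.1 × 9.67 − 10.8 × 3.75) = 3.7 / 28.2 = 0.131 V⁻¹.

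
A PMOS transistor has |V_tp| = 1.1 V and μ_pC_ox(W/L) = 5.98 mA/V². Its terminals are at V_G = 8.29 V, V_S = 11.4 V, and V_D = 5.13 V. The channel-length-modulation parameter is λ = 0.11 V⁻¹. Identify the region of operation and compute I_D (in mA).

V_SG = V_S − V_G = 11.4 − 8.29 = 3.11 V; V_SD = V_S − V_D = 11.4 − 5.13 = 6.27 V.
V_ov = V_SG − |V_tp| = 3.11 − 1.1 = 2.01 V.
Since V_SD = 6.27 V ≥ V_ov = 2.01 V, the device is in saturation.
I_D = ½ k_p V_ov² (1 + λ V_SD) = 0.5 × 5.98 × 2.01² × (1 + 0.11 × 6.27) = 20.4 mA.

Saturation; I_D = 20.4 mA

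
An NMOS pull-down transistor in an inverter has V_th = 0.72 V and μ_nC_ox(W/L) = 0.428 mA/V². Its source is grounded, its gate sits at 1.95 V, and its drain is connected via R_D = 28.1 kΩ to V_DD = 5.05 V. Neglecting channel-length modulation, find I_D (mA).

I_D = 0.166 mA

V_GS = V_G = 1.95 V, so V_ov = 1.95 − 0.72 = 1.23 V.
Assume saturation: I_D = ½ k_n V_ov² = 0.5 × 0.428 × 1.23² = 0.324 mA, giving V_DS = V_DD − I_D R_D = 5.05 − 0.324 × 28.1 = -4.05 V.
But -4.05 V < V_ov = 1.23 V, so the device is actually in triode.
In triode I_D = k_n[V_ov V_DS − ½ V_DS²] and I_D = (V_DD − V_DS)/R_D. Equating: 6.01 V_DS² − 15.79 V_DS + 5.05 = 0, giving V_DS = 0.373 V (the root below V_ov).
I_D = (5.05 − 0.373) / 28.1 = 0.166 mA.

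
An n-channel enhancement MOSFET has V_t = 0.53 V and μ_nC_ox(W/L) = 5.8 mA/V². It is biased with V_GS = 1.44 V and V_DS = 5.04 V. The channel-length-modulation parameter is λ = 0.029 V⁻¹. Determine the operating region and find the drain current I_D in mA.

V_ov = V_GS − V_t = 1.44 − 0.53 = 0.91 V.
Since V_DS = 5.04 V ≥ V_ov = 0.91 V, the device is in saturation.
I_D = ½ k_n V_ov² (1 + λ V_DS) = 0.5 × 5.8 × 0.91² × (1 + 0.029 × 5.04) = 2.75 mA.

Saturation; I_D = 2.75 mA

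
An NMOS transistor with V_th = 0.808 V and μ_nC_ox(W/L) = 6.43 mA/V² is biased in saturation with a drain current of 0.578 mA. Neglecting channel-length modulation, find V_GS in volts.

In saturation I_D = ½ k_n (V_GS − V_th)², so V_GS − V_th = √(2 I_D / k_n) = √(2 × 0.578 / 6.43) = 0.424 V.
V_GS = 0.808 + 0.424 = 1.23 V.

V_GS = 1.23 V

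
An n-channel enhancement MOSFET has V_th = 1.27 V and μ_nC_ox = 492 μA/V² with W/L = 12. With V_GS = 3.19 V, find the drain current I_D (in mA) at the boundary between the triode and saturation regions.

I_D = 10.9 mA

At the boundary V_DS = V_ov = V_GS − V_th = 3.19 − 1.27 = 1.92 V.
k_n = μ_nC_ox · (W/L) = 5.904 mA/V².
I_D = ½ k_n V_ov² = 0.5 × 5.904 × 1.92² = 10.9 mA.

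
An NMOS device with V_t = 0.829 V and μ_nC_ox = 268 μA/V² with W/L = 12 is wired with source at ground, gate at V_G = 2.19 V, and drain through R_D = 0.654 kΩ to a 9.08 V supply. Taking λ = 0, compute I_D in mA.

I_D = 2.98 mA

V_GS = V_G = 2.19 V, so V_ov = 2.19 − 0.829 = 1.36 V.
k_n = μ_nC_ox · (W/L) = 3.216 mA/V².
Assume saturation: I_D = ½ k_n V_ov² = 0.5 × 3.216 × 1.36² = 2.98 mA, giving V_DS = V_DD − I_D R_D = 9.08 − 2.98 × 0.654 = 7.13 V.
V_DS = 7.13 V ≥ V_ov = 1.36 V, confirming saturation.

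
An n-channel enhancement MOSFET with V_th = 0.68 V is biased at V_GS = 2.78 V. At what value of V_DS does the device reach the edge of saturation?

The boundary between triode and saturation is V_DS = V_GS − V_th = V_ov.
V_ov = 2.78 − 0.68 = 2.1 V.

V_DS,sat = 2.10 V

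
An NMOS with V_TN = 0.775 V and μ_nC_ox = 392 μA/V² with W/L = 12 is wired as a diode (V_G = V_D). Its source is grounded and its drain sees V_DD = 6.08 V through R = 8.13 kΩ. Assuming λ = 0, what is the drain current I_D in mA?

With gate tied to drain, V_GS = V_DS ≥ V_GS − V_TN, so the device is in saturation.
k_n = μ_nC_ox · (W/L) = 4.704 mA/V².
KCL at the drain: ½ k_n (V_GS − V_TN)² = (V_DD − V_GS)/R.
Let x = V_GS − 0.775. Then 19.1 x² + x − 5.305 = 0, giving x = 0.501 V (positive root), so V_GS = 1.28 V.
I_D = (V_DD − V_GS)/R = (6.08 − 1.28) / 8.13 = 0.591 mA.

I_D = 0.591 mA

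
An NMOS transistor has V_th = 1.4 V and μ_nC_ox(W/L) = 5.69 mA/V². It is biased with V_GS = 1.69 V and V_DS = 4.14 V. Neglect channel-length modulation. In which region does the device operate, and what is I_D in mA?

V_ov = V_GS − V_th = 1.69 − 1.4 = 0.29 V.
Since V_DS = 4.14 V ≥ V_ov = 0.29 V, the device is in saturation.
I_D = ½ k_n V_ov² = 0.5 × 5.69 × 0.29² = 0.239 mA.

Saturation; I_D = 0.239 mA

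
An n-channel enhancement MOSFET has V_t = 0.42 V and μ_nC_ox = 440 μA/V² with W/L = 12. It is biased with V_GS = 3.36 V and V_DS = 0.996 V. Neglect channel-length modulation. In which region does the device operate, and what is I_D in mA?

Triode; I_D = 12.8 mA

k_n = μ_nC_ox · (W/L) = 5.28 mA/V².
V_ov = V_GS − V_t = 3.36 − 0.42 = 2.94 V.
Since V_DS = 0.996 V < V_ov = 2.94 V, the device is in the triode region.
I_D = k_n [V_ov · V_DS − ½ V_DS²] = 5.28 × [2.94 × 0.996 − 0.5 × 0.996²] = 12.8 mA.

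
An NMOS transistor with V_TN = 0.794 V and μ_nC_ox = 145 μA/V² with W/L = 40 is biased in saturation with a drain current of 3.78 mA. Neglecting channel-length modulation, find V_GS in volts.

k_n = μ_nC_ox · (W/L) = 5.8 mA/V².
In saturation I_D = ½ k_n (V_GS − V_TN)², so V_GS − V_TN = √(2 I_D / k_n) = √(2 × 3.78 / 5.8) = 1.14 V.
V_GS = 0.794 + 1.14 = 1.94 V.

V_GS = 1.94 V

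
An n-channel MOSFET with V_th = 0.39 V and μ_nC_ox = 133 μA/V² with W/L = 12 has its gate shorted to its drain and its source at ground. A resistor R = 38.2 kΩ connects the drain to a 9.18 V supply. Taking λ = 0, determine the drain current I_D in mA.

With gate tied to drain, V_GS = V_DS ≥ V_GS − V_th, so the device is in saturation.
k_n = μ_nC_ox · (W/L) = 1.596 mA/V².
KCL at the drain: ½ k_n (V_GS − V_th)² = (V_DD − V_GS)/R.
Let x = V_GS − 0.39. Then 30.5 x² + x − 8.79 = 0, giving x = 0.521 V (positive root), so V_GS = 0.911 V.
I_D = (V_DD − V_GS)/R = (9.18 − 0.911) / 38.2 = 0.216 mA.

I_D = 0.216 mA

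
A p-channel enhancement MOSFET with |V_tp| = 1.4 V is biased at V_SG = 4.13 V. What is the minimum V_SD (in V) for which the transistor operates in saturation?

V_SD,sat = 2.73 V

The boundary between triode and saturation is V_SD = V_SG − |V_tp| = V_ov.
V_ov = 4.13 − 1.4 = 2.73 V.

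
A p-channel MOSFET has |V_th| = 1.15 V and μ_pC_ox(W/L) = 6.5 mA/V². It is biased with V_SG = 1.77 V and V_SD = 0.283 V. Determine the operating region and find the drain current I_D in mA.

Triode; I_D = 0.880 mA

V_ov = V_SG − |V_th| = 1.77 − 1.15 = 0.62 V.
Since V_SD = 0.283 V < V_ov = 0.62 V, the device is in the triode region.
I_D = k_p [V_ov · V_SD − ½ V_SD²] = 6.5 × [0.62 × 0.283 − 0.5 × 0.283²] = 0.88 mA.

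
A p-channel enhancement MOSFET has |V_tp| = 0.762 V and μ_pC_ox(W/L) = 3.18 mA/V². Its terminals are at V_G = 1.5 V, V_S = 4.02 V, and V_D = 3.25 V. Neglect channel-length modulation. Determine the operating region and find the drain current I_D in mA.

V_SG = V_S − V_G = 4.02 − 1.5 = 2.52 V; V_SD = V_S − V_D = 4.02 − 3.25 = 0.77 V.
V_ov = V_SG − |V_tp| = 2.52 − 0.762 = 1.76 V.
Since V_SD = 0.77 V < V_ov = 1.76 V, the device is in the triode region.
I_D = k_p [V_ov · V_SD − ½ V_SD²] = 3.18 × [1.76 × 0.77 − 0.5 × 0.77²] = 3.36 mA.

Triode; I_D = 3.36 mA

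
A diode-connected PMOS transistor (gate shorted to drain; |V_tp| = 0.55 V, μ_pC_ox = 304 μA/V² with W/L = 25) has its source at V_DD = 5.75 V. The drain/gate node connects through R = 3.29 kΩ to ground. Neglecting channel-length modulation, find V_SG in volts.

V_SG = 1.16 V

With gate tied to drain, V_SG = V_SD ≥ V_SG − |V_tp|, so the device is in saturation.
k_p = μ_pC_ox · (W/L) = 7.6 mA/V².
KCL at the drain: ½ k_p (V_SG − |V_tp|)² = (V_DD − V_SG)/R.
Let x = V_SG − 0.55. Then 12.5 x² + x − 5.2 = 0, giving x = 0.606 V (positive root), so V_SG = 1.16 V.
I_D = (V_DD − V_SG)/R = (5.75 − 1.16) / 3.29 = 1.4 mA.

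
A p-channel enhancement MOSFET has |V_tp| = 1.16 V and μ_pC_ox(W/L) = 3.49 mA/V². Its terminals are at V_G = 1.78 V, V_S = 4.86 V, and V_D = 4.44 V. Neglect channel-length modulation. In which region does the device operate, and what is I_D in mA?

V_SG = V_S − V_G = 4.86 − 1.78 = 3.08 V; V_SD = V_S − V_D = 4.86 − 4.44 = 0.42 V.
V_ov = V_SG − |V_tp| = 3.08 − 1.16 = 1.92 V.
Since V_SD = 0.42 V < V_ov = 1.92 V, the device is in the triode region.
I_D = k_p [V_ov · V_SD − ½ V_SD²] = 3.49 × [1.92 × 0.42 − 0.5 × 0.42²] = 2.51 mA.

Triode; I_D = 2.51 mA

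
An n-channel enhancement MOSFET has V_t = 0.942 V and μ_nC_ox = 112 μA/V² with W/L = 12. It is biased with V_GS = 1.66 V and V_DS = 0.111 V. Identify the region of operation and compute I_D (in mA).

k_n = μ_nC_ox · (W/L) = 1.344 mA/V².
V_ov = V_GS − V_t = 1.66 − 0.942 = 0.718 V.
Since V_DS = 0.111 V < V_ov = 0.718 V, the device is in the triode region.
I_D = k_n [V_ov · V_DS − ½ V_DS²] = 1.344 × [0.718 × 0.111 − 0.5 × 0.111²] = 0.0988 mA.

Triode; I_D = 0.0988 mA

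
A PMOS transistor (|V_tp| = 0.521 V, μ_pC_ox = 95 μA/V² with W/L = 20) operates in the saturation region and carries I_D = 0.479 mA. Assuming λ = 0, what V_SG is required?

k_p = μ_pC_ox · (W/L) = 1.9 mA/V².
In saturation I_D = ½ k_p (V_SG − |V_tp|)², so V_SG − |V_tp| = √(2 I_D / k_p) = √(2 × 0.479 / 1.9) = 0.71 V.
V_SG = 0.521 + 0.71 = 1.23 V.

V_SG = 1.23 V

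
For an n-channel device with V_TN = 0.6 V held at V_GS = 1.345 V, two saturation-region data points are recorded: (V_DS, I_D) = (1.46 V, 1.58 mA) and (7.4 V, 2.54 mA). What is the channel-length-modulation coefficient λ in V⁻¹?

With V_GS fixed, I_D ∝ (1 + λ V_DS) in saturation, so I_D2/I_D1 = (1 + λ V_DS2)/(1 + λ V_DS1).
2.54/1.58 = 1.608 = (1 + 7.4 λ)/(1 + 1.46 λ).
Solving: λ (I_D1 V_DS2 − I_D2 V_DS1) = I_D2 − I_D1, so λ = (2.54 − 1.58) / (1.58 × 7.4 − 2.54 × 1.46) = 0.96 / 7.98 = 0.12 V⁻¹.

λ = 0.120 V⁻¹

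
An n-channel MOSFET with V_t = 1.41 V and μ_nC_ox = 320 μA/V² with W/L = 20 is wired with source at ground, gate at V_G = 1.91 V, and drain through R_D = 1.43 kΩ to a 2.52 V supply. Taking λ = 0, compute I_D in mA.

I_D = 0.800 mA

V_GS = V_G = 1.91 V, so V_ov = 1.91 − 1.41 = 0.5 V.
k_n = μ_nC_ox · (W/L) = 6.4 mA/V².
Assume saturation: I_D = ½ k_n V_ov² = 0.5 × 6.4 × 0.5² = 0.8 mA, giving V_DS = V_DD − I_D R_D = 2.52 − 0.8 × 1.43 = 1.38 V.
V_DS = 1.38 V ≥ V_ov = 0.5 V, confirming saturation.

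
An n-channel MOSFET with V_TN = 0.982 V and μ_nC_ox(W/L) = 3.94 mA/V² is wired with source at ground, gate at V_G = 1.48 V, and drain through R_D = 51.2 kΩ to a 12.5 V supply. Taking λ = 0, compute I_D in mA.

V_GS = V_G = 1.48 V, so V_ov = 1.48 − 0.982 = 0.498 V.
Assume saturation: I_D = ½ k_n V_ov² = 0.5 × 3.94 × 0.498² = 0.489 mA, giving V_DS = V_DD − I_D R_D = 12.5 − 0.489 × 51.2 = -12.5 V.
But -12.5 V < V_ov = 0.498 V, so the device is actually in triode.
In triode I_D = k_n[V_ov V_DS − ½ V_DS²] and I_D = (V_DD − V_DS)/R_D. Equating: 101 V_DS² − 101.5 V_DS + 12.5 = 0, giving V_DS = 0.144 V (the root below V_ov).
I_D = (12.5 − 0.144) / 51.2 = 0.241 mA.

I_D = 0.241 mA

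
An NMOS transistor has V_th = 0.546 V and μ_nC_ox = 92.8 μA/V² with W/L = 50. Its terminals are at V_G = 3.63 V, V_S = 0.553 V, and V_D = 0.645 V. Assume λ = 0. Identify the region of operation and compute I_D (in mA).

V_GS = V_G − V_S = 3.63 − 0.553 = 3.08 V; V_DS = V_D − V_S = 0.645 − 0.553 = 0.092 V.
k_n = μ_nC_ox · (W/L) = 4.64 mA/V².
V_ov = V_GS − V_th = 3.08 − 0.546 = 2.53 V.
Since V_DS = 0.092 V < V_ov = 2.53 V, the device is in the triode region.
I_D = k_n [V_ov · V_DS − ½ V_DS²] = 4.64 × [2.53 × 0.092 − 0.5 × 0.092²] = 1.06 mA.

Triode; I_D = 1.06 mA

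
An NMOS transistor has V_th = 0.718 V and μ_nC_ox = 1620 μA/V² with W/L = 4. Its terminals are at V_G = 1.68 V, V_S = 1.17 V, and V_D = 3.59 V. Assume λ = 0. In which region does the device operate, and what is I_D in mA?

Cutoff; I_D = 0 mA

V_GS = V_G − V_S = 1.68 − 1.17 = 0.51 V; V_DS = V_D − V_S = 3.59 − 1.17 = 2.42 V.
V_GS = 0.51 V < V_th = 0.718 V, so the transistor is in cutoff.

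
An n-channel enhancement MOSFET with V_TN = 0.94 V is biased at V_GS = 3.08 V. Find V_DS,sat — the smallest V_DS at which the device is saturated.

The boundary between triode and saturation is V_DS = V_GS − V_TN = V_ov.
V_ov = 3.08 − 0.94 = 2.14 V.

V_DS,sat = 2.14 V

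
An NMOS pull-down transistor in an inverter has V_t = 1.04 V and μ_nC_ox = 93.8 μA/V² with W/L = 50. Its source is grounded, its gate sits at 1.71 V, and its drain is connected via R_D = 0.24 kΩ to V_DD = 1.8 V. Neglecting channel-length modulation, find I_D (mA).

V_GS = V_G = 1.71 V, so V_ov = 1.71 − 1.04 = 0.67 V.
k_n = μ_nC_ox · (W/L) = 4.69 mA/V².
Assume saturation: I_D = ½ k_n V_ov² = 0.5 × 4.69 × 0.67² = 1.05 mA, giving V_DS = V_DD − I_D R_D = 1.8 − 1.05 × 0.24 = 1.55 V.
V_DS = 1.55 V ≥ V_ov = 0.67 V, confirming saturation.

I_D = 1.05 mA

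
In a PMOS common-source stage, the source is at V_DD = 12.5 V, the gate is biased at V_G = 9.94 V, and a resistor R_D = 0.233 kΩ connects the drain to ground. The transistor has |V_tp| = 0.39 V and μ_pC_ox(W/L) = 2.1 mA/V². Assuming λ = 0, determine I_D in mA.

V_SG = V_DD − V_G = 12.5 − 9.94 = 2.56 V, so V_ov = 2.56 − 0.39 = 2.17 V.
Assume saturation: I_D = ½ k_p V_ov² = 0.5 × 2.1 × 2.17² = 4.94 mA, giving V_SD = V_DD − I_D R_D = 12.5 − 4.94 × 0.233 = 11.3 V.
V_SD = 11.3 V ≥ V_ov = 2.17 V, confirming saturation.

I_D = 4.94 mA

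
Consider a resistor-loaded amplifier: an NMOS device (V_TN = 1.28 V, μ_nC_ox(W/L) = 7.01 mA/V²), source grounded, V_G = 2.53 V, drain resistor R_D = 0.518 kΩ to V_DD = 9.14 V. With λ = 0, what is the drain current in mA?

V_GS = V_G = 2.53 V, so V_ov = 2.53 − 1.28 = 1.25 V.
Assume saturation: I_D = ½ k_n V_ov² = 0.5 × 7.01 × 1.25² = 5.48 mA, giving V_DS = V_DD − I_D R_D = 9.14 − 5.48 × 0.518 = 6.3 V.
V_DS = 6.3 V ≥ V_ov = 1.25 V, confirming saturation.

I_D = 5.48 mA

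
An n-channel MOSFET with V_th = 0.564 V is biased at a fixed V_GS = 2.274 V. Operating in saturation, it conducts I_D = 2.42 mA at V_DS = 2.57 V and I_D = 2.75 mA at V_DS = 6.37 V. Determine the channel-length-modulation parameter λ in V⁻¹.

With V_GS fixed, I_D ∝ (1 + λ V_DS) in saturation, so I_D2/I_D1 = (1 + λ V_DS2)/(1 + λ V_DS1).
2.75/2.42 = 1.136 = (1 + 6.37 λ)/(1 + 2.57 λ).
Solving: λ (I_D1 V_DS2 − I_D2 V_DS1) = I_D2 − I_D1, so λ = (2.75 − 2.42) / (2.42 × 6.37 − 2.75 × 2.57) = 0.33 / 8.35 = 0.0395 V⁻¹.

λ = 0.0395 V⁻¹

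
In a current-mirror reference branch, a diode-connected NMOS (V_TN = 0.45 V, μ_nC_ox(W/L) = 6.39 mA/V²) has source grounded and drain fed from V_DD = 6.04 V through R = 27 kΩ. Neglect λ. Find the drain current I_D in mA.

With gate tied to drain, V_GS = V_DS ≥ V_GS − V_TN, so the device is in saturation.
KCL at the drain: ½ k_n (V_GS − V_TN)² = (V_DD − V_GS)/R.
Let x = V_GS − 0.45. Then 86.3 x² + x − 5.59 = 0, giving x = 0.249 V (positive root), so V_GS = 0.699 V.
I_D = (V_DD − V_GS)/R = (6.04 − 0.699) / 27 = 0.198 mA.

I_D = 0.198 mA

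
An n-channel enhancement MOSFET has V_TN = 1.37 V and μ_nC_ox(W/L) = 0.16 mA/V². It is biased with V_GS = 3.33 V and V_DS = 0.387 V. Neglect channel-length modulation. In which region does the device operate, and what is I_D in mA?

V_ov = V_GS − V_TN = 3.33 − 1.37 = 1.96 V.
Since V_DS = 0.387 V < V_ov = 1.96 V, the device is in the triode region.
I_D = k_n [V_ov · V_DS − ½ V_DS²] = 0.16 × [1.96 × 0.387 − 0.5 × 0.387²] = 0.109 mA.

Triode; I_D = 0.109 mA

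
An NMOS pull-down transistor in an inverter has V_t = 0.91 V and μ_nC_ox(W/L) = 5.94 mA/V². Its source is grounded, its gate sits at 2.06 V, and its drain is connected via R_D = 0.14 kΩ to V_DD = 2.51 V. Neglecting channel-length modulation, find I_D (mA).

I_D = 3.93 mA

V_GS = V_G = 2.06 V, so V_ov = 2.06 − 0.91 = 1.15 V.
Assume saturation: I_D = ½ k_n V_ov² = 0.5 × 5.94 × 1.15² = 3.93 mA, giving V_DS = V_DD − I_D R_D = 2.51 − 3.93 × 0.14 = 1.96 V.
V_DS = 1.96 V ≥ V_ov = 1.15 V, confirming saturation.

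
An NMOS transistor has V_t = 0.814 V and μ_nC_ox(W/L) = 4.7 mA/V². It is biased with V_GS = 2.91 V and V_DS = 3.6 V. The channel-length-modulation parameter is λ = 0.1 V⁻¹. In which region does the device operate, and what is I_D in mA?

V_ov = V_GS − V_t = 2.91 − 0.814 = 2.1 V.
Since V_DS = 3.6 V ≥ V_ov = 2.1 V, the device is in saturation.
I_D = ½ k_n V_ov² (1 + λ V_DS) = 0.5 × 4.7 × 2.1² × (1 + 0.1 × 3.6) = 14 mA.

Saturation; I_D = 14.0 mA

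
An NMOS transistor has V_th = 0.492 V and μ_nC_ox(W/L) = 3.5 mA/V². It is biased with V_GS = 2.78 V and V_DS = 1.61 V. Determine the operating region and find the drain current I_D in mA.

Triode; I_D = 8.36 mA

V_ov = V_GS − V_th = 2.78 − 0.492 = 2.29 V.
Since V_DS = 1.61 V < V_ov = 2.29 V, the device is in the triode region.
I_D = k_n [V_ov · V_DS − ½ V_DS²] = 3.5 × [2.29 × 1.61 − 0.5 × 1.61²] = 8.36 mA.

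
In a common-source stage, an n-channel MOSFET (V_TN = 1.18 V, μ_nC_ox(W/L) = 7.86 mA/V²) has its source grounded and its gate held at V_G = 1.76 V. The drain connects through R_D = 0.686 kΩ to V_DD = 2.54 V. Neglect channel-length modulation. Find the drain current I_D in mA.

I_D = 1.32 mA

V_GS = V_G = 1.76 V, so V_ov = 1.76 − 1.18 = 0.58 V.
Assume saturation: I_D = ½ k_n V_ov² = 0.5 × 7.86 × 0.58² = 1.32 mA, giving V_DS = V_DD − I_D R_D = 2.54 − 1.32 × 0.686 = 1.63 V.
V_DS = 1.63 V ≥ V_ov = 0.58 V, confirming saturation.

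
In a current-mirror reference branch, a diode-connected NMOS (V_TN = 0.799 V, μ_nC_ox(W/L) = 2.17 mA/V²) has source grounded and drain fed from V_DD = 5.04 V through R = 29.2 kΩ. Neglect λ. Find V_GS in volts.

V_GS = 1.15 V

With gate tied to drain, V_GS = V_DS ≥ V_GS − V_TN, so the device is in saturation.
KCL at the drain: ½ k_n (V_GS − V_TN)² = (V_DD − V_GS)/R.
Let x = V_GS − 0.799. Then 31.7 x² + x − 4.241 = 0, giving x = 0.35 V (positive root), so V_GS = 1.15 V.
I_D = (V_DD − V_GS)/R = (5.04 − 1.15) / 29.2 = 0.133 mA.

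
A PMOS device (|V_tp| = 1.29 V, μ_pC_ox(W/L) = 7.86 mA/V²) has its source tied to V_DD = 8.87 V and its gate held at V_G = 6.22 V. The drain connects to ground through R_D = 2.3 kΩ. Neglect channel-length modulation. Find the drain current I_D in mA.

V_SG = V_DD − V_G = 8.87 − 6.22 = 2.65 V, so V_ov = 2.65 − 1.29 = 1.36 V.
Assume saturation: I_D = ½ k_p V_ov² = 0.5 × 7.86 × 1.36² = 7.27 mA, giving V_SD = V_DD − I_D R_D = 8.87 − 7.27 × 2.3 = -7.85 V.
But -7.85 V < V_ov = 1.36 V, so the device is actually in triode.
In triode I_D = k_p[V_ov V_SD − ½ V_SD²] and I_D = (V_DD − V_SD)/R_D. Equating: 9.04 V_SD² − 25.59 V_SD + 8.87 = 0, giving V_SD = 0.404 V (the root below V_ov).
I_D = (8.87 − 0.404) / 2.3 = 3.68 mA.

I_D = 3.68 mA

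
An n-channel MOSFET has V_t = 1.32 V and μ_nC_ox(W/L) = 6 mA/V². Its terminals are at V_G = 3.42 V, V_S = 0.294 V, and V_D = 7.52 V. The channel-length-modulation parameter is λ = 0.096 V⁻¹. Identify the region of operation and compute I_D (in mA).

V_GS = V_G − V_S = 3.42 − 0.294 = 3.13 V; V_DS = V_D − V_S = 7.52 − 0.294 = 7.23 V.
V_ov = V_GS − V_t = 3.13 − 1.32 = 1.81 V.
Since V_DS = 7.23 V ≥ V_ov = 1.81 V, the device is in saturation.
I_D = ½ k_n V_ov² (1 + λ V_DS) = 0.5 × 6 × 1.81² × (1 + 0.096 × 7.23) = 16.6 mA.

Saturation; I_D = 16.6 mA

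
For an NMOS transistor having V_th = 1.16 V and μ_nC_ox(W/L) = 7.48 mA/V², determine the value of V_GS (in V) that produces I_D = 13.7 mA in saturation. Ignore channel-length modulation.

In saturation I_D = ½ k_n (V_GS − V_th)², so V_GS − V_th = √(2 I_D / k_n) = √(2 × 13.7 / 7.48) = 1.91 V.
V_GS = 1.16 + 1.91 = 3.07 V.

V_GS = 3.07 V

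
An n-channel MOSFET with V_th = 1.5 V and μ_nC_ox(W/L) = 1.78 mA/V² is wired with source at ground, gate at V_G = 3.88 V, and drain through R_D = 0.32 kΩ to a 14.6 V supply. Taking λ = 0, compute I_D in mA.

V_GS = V_G = 3.88 V, so V_ov = 3.88 − 1.5 = 2.38 V.
Assume saturation: I_D = ½ k_n V_ov² = 0.5 × 1.78 × 2.38² = 5.04 mA, giving V_DS = V_DD − I_D R_D = 14.6 − 5.04 × 0.32 = 13 V.
V_DS = 13 V ≥ V_ov = 2.38 V, confirming saturation.

I_D = 5.04 mA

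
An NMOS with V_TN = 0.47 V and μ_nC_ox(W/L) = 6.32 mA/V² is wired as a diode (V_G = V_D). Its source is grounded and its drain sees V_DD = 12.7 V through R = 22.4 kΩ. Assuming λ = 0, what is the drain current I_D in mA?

With gate tied to drain, V_GS = V_DS ≥ V_GS − V_TN, so the device is in saturation.
KCL at the drain: ½ k_n (V_GS − V_TN)² = (V_DD − V_GS)/R.
Let x = V_GS − 0.47. Then 70.8 x² + x − 12.23 = 0, giving x = 0.409 V (positive root), so V_GS = 0.879 V.
I_D = (V_DD − V_GS)/R = (12.7 − 0.879) / 22.4 = 0.528 mA.

I_D = 0.528 mA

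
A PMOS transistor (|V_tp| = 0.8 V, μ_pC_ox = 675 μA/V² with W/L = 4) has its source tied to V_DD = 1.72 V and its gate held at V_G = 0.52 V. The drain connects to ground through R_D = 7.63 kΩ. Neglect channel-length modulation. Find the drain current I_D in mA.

V_SG = V_DD − V_G = 1.72 − 0.52 = 1.2 V, so V_ov = 1.2 − 0.8 = 0.4 V.
k_p = μ_pC_ox · (W/L) = 2.7 mA/V².
Assume saturation: I_D = ½ k_p V_ov² = 0.5 × 2.7 × 0.4² = 0.216 mA, giving V_SD = V_DD − I_D R_D = 1.72 − 0.216 × 7.63 = 0.0719 V.
But 0.0719 V < V_ov = 0.4 V, so the device is actually in triode.
In triode I_D = k_p[V_ov V_SD − ½ V_SD²] and I_D = (V_DD − V_SD)/R_D. Equating: 10.3 V_SD² − 9.24 V_SD + 1.72 = 0, giving V_SD = 0.264 V (the root below V_ov).
I_D = (1.72 − 0.264) / 7.63 = 0.191 mA.

I_D = 0.191 mA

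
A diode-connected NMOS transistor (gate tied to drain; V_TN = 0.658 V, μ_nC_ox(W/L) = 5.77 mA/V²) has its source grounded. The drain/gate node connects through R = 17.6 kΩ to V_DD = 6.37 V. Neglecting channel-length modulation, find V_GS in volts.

With gate tied to drain, V_GS = V_DS ≥ V_GS − V_TN, so the device is in saturation.
KCL at the drain: ½ k_n (V_GS − V_TN)² = (V_DD − V_GS)/R.
Let x = V_GS − 0.658. Then 50.8 x² + x − 5.712 = 0, giving x = 0.326 V (positive root), so V_GS = 0.984 V.
I_D = (V_DD − V_GS)/R = (6.37 − 0.984) / 17.6 = 0.306 mA.

V_GS = 0.984 V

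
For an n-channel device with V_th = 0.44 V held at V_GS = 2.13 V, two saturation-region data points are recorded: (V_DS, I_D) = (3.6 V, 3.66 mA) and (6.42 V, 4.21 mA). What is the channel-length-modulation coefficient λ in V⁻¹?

λ = 0.0659 V⁻¹

With V_GS fixed, I_D ∝ (1 + λ V_DS) in saturation, so I_D2/I_D1 = (1 + λ V_DS2)/(1 + λ V_DS1).
4.21/3.66 = 1.15 = (1 + 6.42 λ)/(1 + 3.6 λ).
Solving: λ (I_D1 V_DS2 − I_D2 V_DS1) = I_D2 − I_D1, so λ = (4.21 − 3.66) / (3.66 × 6.42 − 4.21 × 3.6) = 0.55 / 8.34 = 0.0659 V⁻¹.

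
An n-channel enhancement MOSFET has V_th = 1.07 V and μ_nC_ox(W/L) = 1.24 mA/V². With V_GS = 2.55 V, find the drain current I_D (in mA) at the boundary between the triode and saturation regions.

At the boundary V_DS = V_ov = V_GS − V_th = 2.55 − 1.07 = 1.48 V.
I_D = ½ k_n V_ov² = 0.5 × 1.24 × 1.48² = 1.36 mA.

I_D = 1.36 mA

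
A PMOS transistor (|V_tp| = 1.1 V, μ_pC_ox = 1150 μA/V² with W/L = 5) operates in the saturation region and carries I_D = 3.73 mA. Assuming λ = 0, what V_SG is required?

V_SG = 2.24 V

k_p = μ_pC_ox · (W/L) = 5.75 mA/V².
In saturation I_D = ½ k_p (V_SG − |V_tp|)², so V_SG − |V_tp| = √(2 I_D / k_p) = √(2 × 3.73 / 5.75) = 1.14 V.
V_SG = 1.1 + 1.14 = 2.24 V.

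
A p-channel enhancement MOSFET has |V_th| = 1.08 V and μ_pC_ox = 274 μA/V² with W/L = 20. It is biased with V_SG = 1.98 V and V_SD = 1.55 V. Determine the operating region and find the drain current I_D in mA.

k_p = μ_pC_ox · (W/L) = 5.48 mA/V².
V_ov = V_SG − |V_th| = 1.98 − 1.08 = 0.9 V.
Since V_SD = 1.55 V ≥ V_ov = 0.9 V, the device is in saturation.
I_D = ½ k_p V_ov² = 0.5 × 5.48 × 0.9² = 2.22 mA.

Saturation; I_D = 2.22 mA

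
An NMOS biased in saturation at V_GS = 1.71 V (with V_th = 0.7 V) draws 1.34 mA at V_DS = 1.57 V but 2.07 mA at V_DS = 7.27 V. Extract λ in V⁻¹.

λ = 0.112 V⁻¹

With V_GS fixed, I_D ∝ (1 + λ V_DS) in saturation, so I_D2/I_D1 = (1 + λ V_DS2)/(1 + λ V_DS1).
2.07/1.34 = 1.545 = (1 + 7.27 λ)/(1 + 1.57 λ).
Solving: λ (I_D1 V_DS2 − I_D2 V_DS1) = I_D2 − I_D1, so λ = (2.07 − 1.34) / (1.34 × 7.27 − 2.07 × 1.57) = 0.73 / 6.49 = 0.112 V⁻¹.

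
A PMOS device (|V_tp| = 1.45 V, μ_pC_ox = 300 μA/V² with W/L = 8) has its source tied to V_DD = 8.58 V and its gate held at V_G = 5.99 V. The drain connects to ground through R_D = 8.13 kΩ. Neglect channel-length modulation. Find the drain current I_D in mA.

V_SG = V_DD − V_G = 8.58 − 5.99 = 2.59 V, so V_ov = 2.59 − 1.45 = 1.14 V.
k_p = μ_pC_ox · (W/L) = 2.4 mA/V².
Assume saturation: I_D = ½ k_p V_ov² = 0.5 × 2.4 × 1.14² = 1.56 mA, giving V_SD = V_DD − I_D R_D = 8.58 − 1.56 × 8.13 = -4.1 V.
But -4.1 V < V_ov = 1.14 V, so the device is actually in triode.
In triode I_D = k_p[V_ov V_SD − ½ V_SD²] and I_D = (V_DD − V_SD)/R_D. Equating: 9.76 V_SD² − 23.24 V_SD + 8.58 = 0, giving V_SD = 0.457 V (the root below V_ov).
I_D = (8.58 − 0.457) / 8.13 = 0.999 mA.

I_D = 0.999 mA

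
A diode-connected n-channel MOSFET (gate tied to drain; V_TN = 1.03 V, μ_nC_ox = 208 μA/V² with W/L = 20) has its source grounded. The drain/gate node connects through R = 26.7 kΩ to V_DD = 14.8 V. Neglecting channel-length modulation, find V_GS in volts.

With gate tied to drain, V_GS = V_DS ≥ V_GS − V_TN, so the device is in saturation.
k_n = μ_nC_ox · (W/L) = 4.16 mA/V².
KCL at the drain: ½ k_n (V_GS − V_TN)² = (V_DD − V_GS)/R.
Let x = V_GS − 1.03. Then 55.5 x² + x − 13.77 = 0, giving x = 0.489 V (positive root), so V_GS = 1.52 V.
I_D = (V_DD − V_GS)/R = (14.8 − 1.52) / 26.7 = 0.497 mA.

V_GS = 1.52 V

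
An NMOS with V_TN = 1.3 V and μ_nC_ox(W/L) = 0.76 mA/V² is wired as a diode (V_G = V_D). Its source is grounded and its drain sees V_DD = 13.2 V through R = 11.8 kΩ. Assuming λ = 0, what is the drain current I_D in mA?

With gate tied to drain, V_GS = V_DS ≥ V_GS − V_TN, so the device is in saturation.
KCL at the drain: ½ k_n (V_GS − V_TN)² = (V_DD − V_GS)/R.
Let x = V_GS − 1.3. Then 4.48 x² + x − 11.9 = 0, giving x = 1.52 V (positive root), so V_GS = 2.82 V.
I_D = (V_DD − V_GS)/R = (13.2 − 2.82) / 11.8 = 0.88 mA.

I_D = 0.880 mA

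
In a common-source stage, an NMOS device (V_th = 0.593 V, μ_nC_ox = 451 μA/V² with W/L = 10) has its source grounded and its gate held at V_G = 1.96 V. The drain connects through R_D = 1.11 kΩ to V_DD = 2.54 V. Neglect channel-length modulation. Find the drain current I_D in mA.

V_GS = V_G = 1.96 V, so V_ov = 1.96 − 0.593 = 1.37 V.
k_n = μ_nC_ox · (W/L) = 4.51 mA/V².
Assume saturation: I_D = ½ k_n V_ov² = 0.5 × 4.51 × 1.37² = 4.21 mA, giving V_DS = V_DD − I_D R_D = 2.54 − 4.21 × 1.11 = -2.14 V.
But -2.14 V < V_ov = 1.37 V, so the device is actually in triode.
In triode I_D = k_n[V_ov V_DS − ½ V_DS²] and I_D = (V_DD − V_DS)/R_D. Equating: 2.5 V_DS² − 7.843 V_DS + 2.54 = 0, giving V_DS = 0.367 V (the root below V_ov).
I_D = (2.54 − 0.367) / 1.11 = 1.96 mA.

I_D = 1.96 mA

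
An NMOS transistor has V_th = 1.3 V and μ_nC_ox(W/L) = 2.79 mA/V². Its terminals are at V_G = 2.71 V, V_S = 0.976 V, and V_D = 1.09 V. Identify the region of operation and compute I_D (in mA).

Triode; I_D = 0.120 mA

V_GS = V_G − V_S = 2.71 − 0.976 = 1.73 V; V_DS = V_D − V_S = 1.09 − 0.976 = 0.114 V.
V_ov = V_GS − V_th = 1.73 − 1.3 = 0.434 V.
Since V_DS = 0.114 V < V_ov = 0.434 V, the device is in the triode region.
I_D = k_n [V_ov · V_DS − ½ V_DS²] = 2.79 × [0.434 × 0.114 − 0.5 × 0.114²] = 0.12 mA.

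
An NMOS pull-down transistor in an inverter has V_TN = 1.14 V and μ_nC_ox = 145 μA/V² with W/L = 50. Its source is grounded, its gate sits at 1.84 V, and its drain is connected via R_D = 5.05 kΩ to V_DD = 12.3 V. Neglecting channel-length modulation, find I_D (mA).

V_GS = V_G = 1.84 V, so V_ov = 1.84 − 1.14 = 0.7 V.
k_n = μ_nC_ox · (W/L) = 7.25 mA/V².
Assume saturation: I_D = ½ k_n V_ov² = 0.5 × 7.25 × 0.7² = 1.78 mA, giving V_DS = V_DD − I_D R_D = 12.3 − 1.78 × 5.05 = 3.33 V.
V_DS = 3.33 V ≥ V_ov = 0.7 V, confirming saturation.

I_D = 1.78 mA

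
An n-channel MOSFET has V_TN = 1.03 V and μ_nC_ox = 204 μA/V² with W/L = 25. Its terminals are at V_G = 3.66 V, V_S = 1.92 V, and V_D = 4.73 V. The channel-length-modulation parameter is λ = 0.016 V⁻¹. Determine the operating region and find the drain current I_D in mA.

Saturation; I_D = 1.34 mA

V_GS = V_G − V_S = 3.66 − 1.92 = 1.74 V; V_DS = V_D − V_S = 4.73 − 1.92 = 2.81 V.
k_n = μ_nC_ox · (W/L) = 5.1 mA/V².
V_ov = V_GS − V_TN = 1.74 − 1.03 = 0.71 V.
Since V_DS = 2.81 V ≥ V_ov = 0.71 V, the device is in saturation.
I_D = ½ k_n V_ov² (1 + λ V_DS) = 0.5 × 5.1 × 0.71² × (1 + 0.016 × 2.81) = 1.34 mA.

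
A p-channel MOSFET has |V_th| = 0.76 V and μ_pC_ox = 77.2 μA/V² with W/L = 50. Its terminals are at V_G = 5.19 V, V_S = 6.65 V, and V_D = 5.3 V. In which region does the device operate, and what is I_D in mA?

Saturation; I_D = 0.946 mA

V_SG = V_S − V_G = 6.65 − 5.19 = 1.46 V; V_SD = V_S − V_D = 6.65 − 5.3 = 1.35 V.
k_p = μ_pC_ox · (W/L) = 3.86 mA/V².
V_ov = V_SG − |V_th| = 1.46 − 0.76 = 0.7 V.
Since V_SD = 1.35 V ≥ V_ov = 0.7 V, the device is in saturation.
I_D = ½ k_p V_ov² = 0.5 × 3.86 × 0.7² = 0.946 mA.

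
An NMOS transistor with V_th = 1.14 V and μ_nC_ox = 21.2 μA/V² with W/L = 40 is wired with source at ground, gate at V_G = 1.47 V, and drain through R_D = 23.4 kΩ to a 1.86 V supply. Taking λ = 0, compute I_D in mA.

I_D = 0.0462 mA

V_GS = V_G = 1.47 V, so V_ov = 1.47 − 1.14 = 0.33 V.
k_n = μ_nC_ox · (W/L) = 0.848 mA/V².
Assume saturation: I_D = ½ k_n V_ov² = 0.5 × 0.848 × 0.33² = 0.0462 mA, giving V_DS = V_DD − I_D R_D = 1.86 − 0.0462 × 23.4 = 0.78 V.
V_DS = 0.78 V ≥ V_ov = 0.33 V, confirming saturation.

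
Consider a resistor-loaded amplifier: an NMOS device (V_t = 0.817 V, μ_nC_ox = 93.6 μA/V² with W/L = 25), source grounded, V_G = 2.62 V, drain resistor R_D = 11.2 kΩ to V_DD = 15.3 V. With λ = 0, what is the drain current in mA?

I_D = 1.33 mA

V_GS = V_G = 2.62 V, so V_ov = 2.62 − 0.817 = 1.8 V.
k_n = μ_nC_ox · (W/L) = 2.34 mA/V².
Assume saturation: I_D = ½ k_n V_ov² = 0.5 × 2.34 × 1.8² = 3.8 mA, giving V_DS = V_DD − I_D R_D = 15.3 − 3.8 × 11.2 = -27.3 V.
But -27.3 V < V_ov = 1.8 V, so the device is actually in triode.
In triode I_D = k_n[V_ov V_DS − ½ V_DS²] and I_D = (V_DD − V_DS)/R_D. Equating: 13.1 V_DS² − 48.25 V_DS + 15.3 = 0, giving V_DS = 0.35 V (the root below V_ov).
I_D = (15.3 − 0.35) / 11.2 = 1.33 mA.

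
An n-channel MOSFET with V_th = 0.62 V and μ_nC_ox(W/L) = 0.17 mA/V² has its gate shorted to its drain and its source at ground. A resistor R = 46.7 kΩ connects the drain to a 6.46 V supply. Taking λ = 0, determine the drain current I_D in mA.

I_D = 0.102 mA

With gate tied to drain, V_GS = V_DS ≥ V_GS − V_th, so the device is in saturation.
KCL at the drain: ½ k_n (V_GS − V_th)² = (V_DD − V_GS)/R.
Let x = V_GS − 0.62. Then 3.97 x² + x − 5.84 = 0, giving x = 1.09 V (positive root), so V_GS = 1.71 V.
I_D = (V_DD − V_GS)/R = (6.46 − 1.71) / 46.7 = 0.102 mA.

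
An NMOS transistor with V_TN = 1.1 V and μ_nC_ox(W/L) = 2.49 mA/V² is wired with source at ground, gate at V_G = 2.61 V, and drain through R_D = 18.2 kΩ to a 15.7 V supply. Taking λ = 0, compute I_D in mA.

V_GS = V_G = 2.61 V, so V_ov = 2.61 − 1.1 = 1.51 V.
Assume saturation: I_D = ½ k_n V_ov² = 0.5 × 2.49 × 1.51² = 2.84 mA, giving V_DS = V_DD − I_D R_D = 15.7 − 2.84 × 18.2 = -36 V.
But -36 V < V_ov = 1.51 V, so the device is actually in triode.
In triode I_D = k_n[V_ov V_DS − ½ V_DS²] and I_D = (V_DD − V_DS)/R_D. Equating: 22.7 V_DS² − 69.43 V_DS + 15.7 = 0, giving V_DS = 0.246 V (the root below V_ov).
I_D = (15.7 − 0.246) / 18.2 = 0.849 mA.

I_D = 0.849 mA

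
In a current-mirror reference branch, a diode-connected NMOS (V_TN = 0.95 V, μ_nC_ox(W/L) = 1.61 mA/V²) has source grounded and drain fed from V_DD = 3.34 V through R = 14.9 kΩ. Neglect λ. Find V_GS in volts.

With gate tied to drain, V_GS = V_DS ≥ V_GS − V_TN, so the device is in saturation.
KCL at the drain: ½ k_n (V_GS − V_TN)² = (V_DD − V_GS)/R.
Let x = V_GS − 0.95. Then 12 x² + x − 2.39 = 0, giving x = 0.407 V (positive root), so V_GS = 1.36 V.
I_D = (V_DD − V_GS)/R = (3.34 − 1.36) / 14.9 = 0.133 mA.

V_GS = 1.36 V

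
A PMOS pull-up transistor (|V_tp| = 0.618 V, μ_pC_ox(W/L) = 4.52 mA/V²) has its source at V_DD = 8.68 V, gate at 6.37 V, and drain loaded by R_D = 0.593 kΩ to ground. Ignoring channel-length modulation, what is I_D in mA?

I_D = 6.47 mA

V_SG = V_DD − V_G = 8.68 − 6.37 = 2.31 V, so V_ov = 2.31 − 0.618 = 1.69 V.
Assume saturation: I_D = ½ k_p V_ov² = 0.5 × 4.52 × 1.69² = 6.47 mA, giving V_SD = V_DD − I_D R_D = 8.68 − 6.47 × 0.593 = 4.84 V.
V_SD = 4.84 V ≥ V_ov = 1.69 V, confirming saturation.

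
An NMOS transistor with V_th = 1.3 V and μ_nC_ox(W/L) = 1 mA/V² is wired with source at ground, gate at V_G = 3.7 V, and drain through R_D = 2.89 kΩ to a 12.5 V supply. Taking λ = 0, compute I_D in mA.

V_GS = V_G = 3.7 V, so V_ov = 3.7 − 1.3 = 2.4 V.
Assume saturation: I_D = ½ k_n V_ov² = 0.5 × 1 × 2.4² = 2.88 mA, giving V_DS = V_DD − I_D R_D = 12.5 − 2.88 × 2.89 = 4.18 V.
V_DS = 4.18 V ≥ V_ov = 2.4 V, confirming saturation.

I_D = 2.88 mA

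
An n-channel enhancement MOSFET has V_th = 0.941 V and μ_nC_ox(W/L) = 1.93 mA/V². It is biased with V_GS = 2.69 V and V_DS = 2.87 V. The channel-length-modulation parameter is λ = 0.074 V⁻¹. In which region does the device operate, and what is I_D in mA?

Saturation; I_D = 3.58 mA

V_ov = V_GS − V_th = 2.69 − 0.941 = 1.75 V.
Since V_DS = 2.87 V ≥ V_ov = 1.75 V, the device is in saturation.
I_D = ½ k_n V_ov² (1 + λ V_DS) = 0.5 × 1.93 × 1.75² × (1 + 0.074 × 2.87) = 3.58 mA.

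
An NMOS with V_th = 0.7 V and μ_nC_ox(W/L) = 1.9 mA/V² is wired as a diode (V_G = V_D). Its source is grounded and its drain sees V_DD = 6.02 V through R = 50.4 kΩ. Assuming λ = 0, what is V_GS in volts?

V_GS = 1.02 V

With gate tied to drain, V_GS = V_DS ≥ V_GS − V_th, so the device is in saturation.
KCL at the drain: ½ k_n (V_GS − V_th)² = (V_DD − V_GS)/R.
Let x = V_GS − 0.7. Then 47.9 x² + x − 5.32 = 0, giving x = 0.323 V (positive root), so V_GS = 1.02 V.
I_D = (V_DD − V_GS)/R = (6.02 − 1.02) / 50.4 = 0.0991 mA.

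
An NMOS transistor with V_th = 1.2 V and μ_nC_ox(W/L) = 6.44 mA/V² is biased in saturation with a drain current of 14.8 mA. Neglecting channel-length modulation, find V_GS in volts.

V_GS = 3.34 V

In saturation I_D = ½ k_n (V_GS − V_th)², so V_GS − V_th = √(2 I_D / k_n) = √(2 × 14.8 / 6.44) = 2.14 V.
V_GS = 1.2 + 2.14 = 3.34 V.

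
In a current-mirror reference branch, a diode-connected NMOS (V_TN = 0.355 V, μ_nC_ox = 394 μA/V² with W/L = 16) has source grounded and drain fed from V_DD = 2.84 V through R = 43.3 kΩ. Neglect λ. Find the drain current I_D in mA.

With gate tied to drain, V_GS = V_DS ≥ V_GS − V_TN, so the device is in saturation.
k_n = μ_nC_ox · (W/L) = 6.304 mA/V².
KCL at the drain: ½ k_n (V_GS − V_TN)² = (V_DD − V_GS)/R.
Let x = V_GS − 0.355. Then 136 x² + x − 2.485 = 0, giving x = 0.131 V (positive root), so V_GS = 0.486 V.
I_D = (V_DD − V_GS)/R = (2.84 − 0.486) / 43.3 = 0.0544 mA.

I_D = 0.0544 mA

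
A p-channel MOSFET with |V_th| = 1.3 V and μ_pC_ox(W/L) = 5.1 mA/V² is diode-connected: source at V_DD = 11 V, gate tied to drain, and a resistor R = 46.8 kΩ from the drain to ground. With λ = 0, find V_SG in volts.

V_SG = 1.58 V

With gate tied to drain, V_SG = V_SD ≥ V_SG − |V_th|, so the device is in saturation.
KCL at the drain: ½ k_p (V_SG − |V_th|)² = (V_DD − V_SG)/R.
Let x = V_SG − 1.3. Then 119 x² + x − 9.7 = 0, giving x = 0.281 V (positive root), so V_SG = 1.58 V.
I_D = (V_DD − V_SG)/R = (11 − 1.58) / 46.8 = 0.201 mA.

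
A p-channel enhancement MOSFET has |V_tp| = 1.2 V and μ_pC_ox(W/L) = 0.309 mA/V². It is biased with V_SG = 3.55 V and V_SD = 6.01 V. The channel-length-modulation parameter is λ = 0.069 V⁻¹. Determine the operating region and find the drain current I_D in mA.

V_ov = V_SG − |V_tp| = 3.55 − 1.2 = 2.35 V.
Since V_SD = 6.01 V ≥ V_ov = 2.35 V, the device is in saturation.
I_D = ½ k_p V_ov² (1 + λ V_SD) = 0.5 × 0.309 × 2.35² × (1 + 0.069 × 6.01) = 1.21 mA.

Saturation; I_D = 1.21 mA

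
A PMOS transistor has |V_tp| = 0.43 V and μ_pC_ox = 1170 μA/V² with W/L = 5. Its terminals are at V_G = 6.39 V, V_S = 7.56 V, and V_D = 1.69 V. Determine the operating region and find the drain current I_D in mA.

V_SG = V_S − V_G = 7.56 − 6.39 = 1.17 V; V_SD = V_S − V_D = 7.56 − 1.69 = 5.87 V.
k_p = μ_pC_ox · (W/L) = 5.85 mA/V².
V_ov = V_SG − |V_tp| = 1.17 − 0.43 = 0.74 V.
Since V_SD = 5.87 V ≥ V_ov = 0.74 V, the device is in saturation.
I_D = ½ k_p V_ov² = 0.5 × 5.85 × 0.74² = 1.6 mA.

Saturation; I_D = 1.60 mA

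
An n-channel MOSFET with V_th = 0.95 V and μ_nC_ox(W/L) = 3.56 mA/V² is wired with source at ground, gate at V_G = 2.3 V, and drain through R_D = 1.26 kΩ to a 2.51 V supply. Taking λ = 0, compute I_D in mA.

I_D = 1.67 mA

V_GS = V_G = 2.3 V, so V_ov = 2.3 − 0.95 = 1.35 V.
Assume saturation: I_D = ½ k_n V_ov² = 0.5 × 3.56 × 1.35² = 3.24 mA, giving V_DS = V_DD − I_D R_D = 2.51 − 3.24 × 1.26 = -1.58 V.
But -1.58 V < V_ov = 1.35 V, so the device is actually in triode.
In triode I_D = k_n[V_ov V_DS − ½ V_DS²] and I_D = (V_DD − V_DS)/R_D. Equating: 2.24 V_DS² − 7.056 V_DS + 2.51 = 0, giving V_DS = 0.409 V (the root below V_ov).
I_D = (2.51 − 0.409) / 1.26 = 1.67 mA.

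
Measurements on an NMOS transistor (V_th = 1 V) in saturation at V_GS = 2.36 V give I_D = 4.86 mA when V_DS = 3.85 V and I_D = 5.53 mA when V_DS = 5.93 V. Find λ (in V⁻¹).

λ = 0.0890 V⁻¹

With V_GS fixed, I_D ∝ (1 + λ V_DS) in saturation, so I_D2/I_D1 = (1 + λ V_DS2)/(1 + λ V_DS1).
5.53/4.86 = 1.138 = (1 + 5.93 λ)/(1 + 3.85 λ).
Solving: λ (I_D1 V_DS2 − I_D2 V_DS1) = I_D2 − I_D1, so λ = (5.53 − 4.86) / (4.86 × 5.93 − 5.53 × 3.85) = 0.67 / 7.53 = 0.089 V⁻¹.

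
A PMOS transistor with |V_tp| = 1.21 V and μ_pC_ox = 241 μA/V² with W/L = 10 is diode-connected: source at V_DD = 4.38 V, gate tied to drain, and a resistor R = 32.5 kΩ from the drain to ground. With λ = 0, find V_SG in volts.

With gate tied to drain, V_SG = V_SD ≥ V_SG − |V_tp|, so the device is in saturation.
k_p = μ_pC_ox · (W/L) = 2.41 mA/V².
KCL at the drain: ½ k_p (V_SG − |V_tp|)² = (V_DD − V_SG)/R.
Let x = V_SG − 1.21. Then 39.2 x² + x − 3.17 = 0, giving x = 0.272 V (positive root), so V_SG = 1.48 V.
I_D = (V_DD − V_SG)/R = (4.38 − 1.48) / 32.5 = 0.0892 mA.

V_SG = 1.48 V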